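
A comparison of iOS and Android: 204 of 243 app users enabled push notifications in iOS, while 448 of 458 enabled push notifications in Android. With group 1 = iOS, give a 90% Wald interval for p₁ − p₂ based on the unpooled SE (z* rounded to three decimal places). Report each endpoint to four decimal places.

(-0.1790, -0.0983)

p̂₁ = 0.83951, p̂₂ = 0.97817, so the observed difference is -0.13866.
Unpooled SE = √(p̂₁(1−p̂₁)/n₁ + p̂₂(1−p̂₂)/n₂) = √(0.000554467 + 0.000046632) = 0.024517.
The 90% critical value is z* = 1.645. Margin = 1.645·0.024517 = 0.04033.
So the interval runs from -0.1790 to -0.0983.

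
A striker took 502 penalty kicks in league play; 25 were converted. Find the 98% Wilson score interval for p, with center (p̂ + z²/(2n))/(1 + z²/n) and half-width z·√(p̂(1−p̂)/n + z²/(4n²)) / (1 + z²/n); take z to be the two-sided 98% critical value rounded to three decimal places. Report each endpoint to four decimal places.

(0.0316, 0.0776)

Here p̂ = 25/502 = 0.04980 and z = 2.326 (z² = 5.410276).
1 + z²/n = 1.010777.
Center = (0.04980 + 0.005389)/1.010777 = 0.05460.
Radicand: p̂(1−p̂)/n + z²/(4n²) = 0.000094264 + 0.000005367 = 0.000099631.
Half-width = 2.326·√0.000099631/1.010777 = 0.02297.
So the interval runs from 0.0316 to 0.0776.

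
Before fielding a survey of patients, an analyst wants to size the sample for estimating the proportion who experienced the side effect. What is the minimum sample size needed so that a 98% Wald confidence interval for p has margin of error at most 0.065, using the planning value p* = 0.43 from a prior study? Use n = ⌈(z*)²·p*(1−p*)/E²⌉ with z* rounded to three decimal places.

n = 314

For 98% confidence, z* = 2.326.
p*(1−p*) = 0.2451.
Required n before rounding: 5.410276 × 0.2451 / 0.065² = 313.860.
⌈313.860⌉ = 314.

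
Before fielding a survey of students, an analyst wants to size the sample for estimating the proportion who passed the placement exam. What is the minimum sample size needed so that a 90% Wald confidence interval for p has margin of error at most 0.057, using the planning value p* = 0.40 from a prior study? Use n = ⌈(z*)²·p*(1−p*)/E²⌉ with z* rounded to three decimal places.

For 90% confidence, z* = 1.645.
p*(1−p*) = 0.40·0.60 = 0.2400.
Required n before rounding: 2.706025 × 0.2400 / 0.057² = 199.891.
⌈199.891⌉ = 200.

n = 200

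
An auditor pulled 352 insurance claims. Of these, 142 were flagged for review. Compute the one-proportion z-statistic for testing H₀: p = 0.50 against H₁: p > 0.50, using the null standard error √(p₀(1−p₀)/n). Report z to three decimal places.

z = -3.624

p̂ = 142/352 = 0.40341.
SE₀ = √(0.50·0.50/352) = 0.026650.
Test statistic: z = -0.09659/0.026650 = -3.624.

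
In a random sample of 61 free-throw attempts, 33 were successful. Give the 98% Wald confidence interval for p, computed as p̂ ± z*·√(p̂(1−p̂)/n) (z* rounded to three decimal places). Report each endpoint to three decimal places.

Sample proportion p̂ = 33/61 = 0.54098.
Standard error of p̂: √(0.248320/61) = √0.004070825 = 0.063803.
The 98% critical value is z* = 2.326.
Margin = 2.326·0.063803 = 0.14841.
So the interval runs from 0.393 to 0.689.

(0.393, 0.689)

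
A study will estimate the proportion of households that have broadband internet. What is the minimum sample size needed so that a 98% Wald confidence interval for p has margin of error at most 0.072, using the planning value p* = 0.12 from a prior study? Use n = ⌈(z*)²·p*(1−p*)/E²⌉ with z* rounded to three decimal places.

n = 111

z* = 2.326 at the 98% level.
p*(1−p*) = 0.1056.
Required n before rounding: 5.410276 × 0.1056 / 0.072² = 110.209.
⌈110.209⌉ = 111.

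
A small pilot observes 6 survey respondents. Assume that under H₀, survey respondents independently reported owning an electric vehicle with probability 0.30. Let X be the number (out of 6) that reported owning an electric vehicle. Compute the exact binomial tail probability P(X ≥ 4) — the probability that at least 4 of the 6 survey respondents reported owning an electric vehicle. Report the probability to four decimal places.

X is binomial with n = 6 and p = 0.30.
P(X ≥ 4) = C(6,4)·0.30^4·0.70^2 + C(6,5)·0.30^5·0.70^1 + C(6,6)·0.30^6·0.70^0.
= 0.059535 + 0.010206 + 0.000729 = 0.0705.

P = 0.0705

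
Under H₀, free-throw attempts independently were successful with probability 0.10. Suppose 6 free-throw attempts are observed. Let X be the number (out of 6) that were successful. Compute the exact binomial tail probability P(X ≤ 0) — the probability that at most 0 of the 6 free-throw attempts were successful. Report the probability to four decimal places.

X ~ Binomial(n=6, p=0.10).
P(X ≤ 0) = C(6,0)·0.10^0·0.90^6.
= 0.531441 = 0.5314.

P = 0.5314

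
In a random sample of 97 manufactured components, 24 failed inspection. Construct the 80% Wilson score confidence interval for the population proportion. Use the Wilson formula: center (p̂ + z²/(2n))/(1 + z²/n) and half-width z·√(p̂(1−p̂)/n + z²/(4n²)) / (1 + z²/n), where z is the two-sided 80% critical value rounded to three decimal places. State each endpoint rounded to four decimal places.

p̂ = 24/97 = 0.24742; z = 1.282, so z² = 1.643524.
1 + z²/n = 1.016944.
Adjusted center: (0.24742 + z²/(2n))/1.016944 = 0.25163.
Radicand: p̂(1−p̂)/n + z²/(4n²) = 0.001919636 + 0.000043669 = 0.001963305.
Half-width = 1.282·√0.001963305/1.016944 = 0.05586.
CI: 0.25163 ± 0.05586 = (0.1958, 0.3075).

(0.1958, 0.3075)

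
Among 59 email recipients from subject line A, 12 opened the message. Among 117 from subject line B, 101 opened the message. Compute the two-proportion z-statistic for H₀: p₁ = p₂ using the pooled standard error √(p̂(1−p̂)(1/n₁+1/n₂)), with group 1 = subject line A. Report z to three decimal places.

z = -8.620

Sample proportions: p̂₁ = 12/59 = 0.20339 and p̂₂ = 101/117 = 0.86325.
Pooled p̂ = (12+101)/(59+117) = 113/176 = 0.64205.
SE = √[p̂(1−p̂)(1/n₁+1/n₂)] = √[0.64205·0.35795·(1/59+1/117)] ≈ 0.076548.
z = -0.65986/0.076548 = -8.620.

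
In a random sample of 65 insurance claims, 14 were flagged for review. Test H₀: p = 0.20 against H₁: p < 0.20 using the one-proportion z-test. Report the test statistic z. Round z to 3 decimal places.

Sample proportion p̂ = 14/65 = 0.21538.
Null standard error: √(0.20·0.80/65) = √0.002461538 = 0.049614.
Test statistic: z = 0.01538/0.049614 = 0.310.

z = 0.310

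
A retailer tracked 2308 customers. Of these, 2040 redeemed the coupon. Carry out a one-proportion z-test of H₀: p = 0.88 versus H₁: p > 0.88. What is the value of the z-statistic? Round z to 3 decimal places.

With x = 2040 successes in n = 2308, p̂ = 0.88388.
Null standard error: √(0.88·0.12/2308) = √0.000045754 = 0.006764.
z = (0.88388 − 0.88)/0.006764 = 0.00388/0.006764 = 0.574.

z = 0.574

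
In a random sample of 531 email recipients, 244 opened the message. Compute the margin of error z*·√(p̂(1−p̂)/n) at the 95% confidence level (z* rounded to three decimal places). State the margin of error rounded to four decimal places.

ME = 0.0424

With x = 244 successes in n = 531, p̂ = 0.45951.
SE(p̂) = √(0.45951·0.54049/531) = 0.021627.
For 95% confidence, z* = 1.960.
ME = 1.960·0.021627 = 0.0424.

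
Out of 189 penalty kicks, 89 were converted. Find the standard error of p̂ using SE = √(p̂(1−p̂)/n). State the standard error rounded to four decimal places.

The sample proportion is 89/189 = 0.47090.
p̂(1−p̂) = 0.249153.
SE = √(0.249153/189) = √0.001318270 = 0.0363.

SE = 0.0363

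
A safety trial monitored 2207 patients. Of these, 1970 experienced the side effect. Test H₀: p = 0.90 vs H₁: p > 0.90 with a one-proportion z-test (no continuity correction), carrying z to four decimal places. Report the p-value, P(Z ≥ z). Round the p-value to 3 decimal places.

The sample proportion is 1970/2207 = 0.89261.
Null standard error: √(0.90·0.10/2207) = √0.000040779 = 0.006386.
z = (p̂ − p₀)/SE = (1970/2207 − 0.90)/0.006386 ≈ -1.1566.
From the standard normal, P(Z ≥ z) = 0.876.

p-value = 0.876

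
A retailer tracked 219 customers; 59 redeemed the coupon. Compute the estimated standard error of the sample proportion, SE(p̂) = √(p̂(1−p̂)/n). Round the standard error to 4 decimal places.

SE = 0.0300

The sample proportion is 59/219 = 0.26941.
p̂(1−p̂) = 0.26941·0.73059 = 0.196828.
SE = √(0.196828/219) = √0.000898758 = 0.0300.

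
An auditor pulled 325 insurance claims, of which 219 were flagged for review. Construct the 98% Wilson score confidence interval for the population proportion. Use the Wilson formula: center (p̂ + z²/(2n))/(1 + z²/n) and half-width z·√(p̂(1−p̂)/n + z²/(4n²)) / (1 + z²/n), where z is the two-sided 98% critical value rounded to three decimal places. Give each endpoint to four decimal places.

(0.6109, 0.7311)

p̂ = 219/325 = 0.67385; z = 2.326, so z² = 5.410276.
Denominator 1 + z²/n = 1 + 5.410276/325 = 1.016647.
Center = (0.67385 + 0.008324)/1.016647 = 0.67100.
Radicand: p̂(1−p̂)/n + z²/(4n²) = 0.000676239 + 0.000012805 = 0.000689044.
Half-width = z·√(radicand)/denom = 2.326·0.026250/1.016647 = 0.06006.
So the interval runs from 0.6109 to 0.7311.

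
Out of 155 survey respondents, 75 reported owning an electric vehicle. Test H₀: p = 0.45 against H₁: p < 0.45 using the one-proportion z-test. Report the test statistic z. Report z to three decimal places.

z = 0.848

The sample proportion is 75/155 = 0.48387.
Under H₀, SE = √(p₀(1−p₀)/n) = √(0.45·0.55/155) = √0.001596774 = 0.039960.
z = (p̂ − p₀)/SE = (0.48387 − 0.45)/0.039960 = 0.848.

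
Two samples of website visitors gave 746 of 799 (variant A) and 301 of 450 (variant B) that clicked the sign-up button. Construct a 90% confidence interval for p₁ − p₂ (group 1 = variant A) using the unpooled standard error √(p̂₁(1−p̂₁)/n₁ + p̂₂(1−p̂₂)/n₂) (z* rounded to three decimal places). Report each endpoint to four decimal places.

p̂₁ = 0.93367, p̂₂ = 0.66889, so the observed difference is 0.26478.
SE = √(0.000077513 + 0.000492170) = √0.000569683 = 0.023868.
The 90% critical value is z* = 1.645. Margin = 1.645·0.023868 = 0.03926.
CI: 0.26478 ± 0.03926 = (0.2255, 0.3040).

(0.2255, 0.3040)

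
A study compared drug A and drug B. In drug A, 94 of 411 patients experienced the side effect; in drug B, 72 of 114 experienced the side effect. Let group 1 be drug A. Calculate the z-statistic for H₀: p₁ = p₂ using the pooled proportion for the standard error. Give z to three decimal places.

Sample proportions: p̂₁ = 94/411 = 0.22871 and p̂₂ = 72/114 = 0.63158.
Pooled p̂ = (94+72)/(411+114) = 166/525 = 0.31619.
Pooled SE = √[0.2162141·0.01120502] ≈ 0.049221.
z = -0.40287/0.049221 = -8.185.

z = -8.185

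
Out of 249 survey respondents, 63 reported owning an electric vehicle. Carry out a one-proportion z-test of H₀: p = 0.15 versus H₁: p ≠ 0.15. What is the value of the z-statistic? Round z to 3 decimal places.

z = 4.552

The sample proportion is 63/249 = 0.25301.
SE₀ = √(0.15·0.85/249) = 0.022628.
z = (0.25301 − 0.15)/0.022628 = 0.10301/0.022628 = 4.552.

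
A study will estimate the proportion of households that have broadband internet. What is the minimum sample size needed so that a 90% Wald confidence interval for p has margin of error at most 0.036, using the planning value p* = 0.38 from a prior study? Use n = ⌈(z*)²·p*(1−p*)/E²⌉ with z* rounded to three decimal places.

n = 492

The 90% critical value is z* = 1.645.
p*(1−p*) = 0.38·0.62 = 0.2356.
Required n before rounding: 2.706025 × 0.2356 / 0.036² = 491.929.
Rounding up, n = 492.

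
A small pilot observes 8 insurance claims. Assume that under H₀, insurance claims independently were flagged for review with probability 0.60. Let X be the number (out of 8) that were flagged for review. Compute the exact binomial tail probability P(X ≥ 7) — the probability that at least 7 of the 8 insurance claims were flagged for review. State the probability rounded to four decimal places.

P = 0.1064

X is binomial with n = 8 and p = 0.60.
P(X ≥ 7) = C(8,7)·0.60^7·0.40^1 + C(8,8)·0.60^8·0.40^0.
= 0.089580 + 0.016796 = 0.1064.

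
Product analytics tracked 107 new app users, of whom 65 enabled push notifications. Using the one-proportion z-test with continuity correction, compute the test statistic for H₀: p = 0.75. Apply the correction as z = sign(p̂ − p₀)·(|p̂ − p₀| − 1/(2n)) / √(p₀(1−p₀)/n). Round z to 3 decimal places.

z = -3.293

The sample proportion is 65/107 = 0.60748. p̂ − p₀ = -0.142523.
1/(2n) = 0.004673.
Corrected numerator: |-0.142523| − 0.004673 = 0.137850.
Under H₀, SE = √(p₀(1−p₀)/n) = √(0.75·0.25/107) = √0.001752336 = 0.041861.
z = −0.137850/0.041861 = -3.293.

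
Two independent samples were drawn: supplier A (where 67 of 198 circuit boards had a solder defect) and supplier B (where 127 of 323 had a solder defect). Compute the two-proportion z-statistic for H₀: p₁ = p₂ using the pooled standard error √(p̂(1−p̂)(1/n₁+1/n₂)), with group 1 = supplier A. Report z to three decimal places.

p̂₁ = 67/198 = 0.33838, p̂₂ = 127/323 = 0.39319.
Pooled p̂ = (67+127)/(198+323) = 194/521 = 0.37236.
SE = √[p̂(1−p̂)(1/n₁+1/n₂)] = √[0.37236·0.62764·(1/198+1/323)] ≈ 0.043634.
z = (p̂₁ − p̂₂)/SE = (0.33838 − 0.39319)/0.043634 = -0.05481/0.043634 = -1.256.

z = -1.256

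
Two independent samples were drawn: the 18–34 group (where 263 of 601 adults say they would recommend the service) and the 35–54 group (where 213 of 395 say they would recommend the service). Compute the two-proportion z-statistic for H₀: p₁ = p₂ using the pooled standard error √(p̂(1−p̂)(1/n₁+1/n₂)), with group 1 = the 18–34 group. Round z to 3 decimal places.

Sample proportions: p̂₁ = 263/601 = 0.43760 and p̂₂ = 213/395 = 0.53924.
Pooled p̂ = (263+213)/(601+395) = 476/996 = 0.47791.
Pooled SE = √[0.2495121·0.00419554] ≈ 0.032355.
z = -0.10164/0.032355 = -3.141.

z = -3.141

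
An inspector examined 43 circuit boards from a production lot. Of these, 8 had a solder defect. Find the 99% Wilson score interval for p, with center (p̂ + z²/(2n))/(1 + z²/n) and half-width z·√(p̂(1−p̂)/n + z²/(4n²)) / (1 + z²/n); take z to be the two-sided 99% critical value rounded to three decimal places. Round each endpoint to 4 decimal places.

(0.0797, 0.3764)

Here p̂ = 8/43 = 0.18605 and z = 2.576 (z² = 6.635776).
1 + z²/n = 1.154320.
Adjusted center: (0.18605 + z²/(2n))/1.154320 = 0.22802.
Radicand: p̂(1−p̂)/n + z²/(4n²) = 0.003521702 + 0.000897211 = 0.004418913.
Half-width = 2.576·√0.004418913/1.154320 = 0.14835.
Interval: 0.22802 ± 0.14835 → (0.0797, 0.3764).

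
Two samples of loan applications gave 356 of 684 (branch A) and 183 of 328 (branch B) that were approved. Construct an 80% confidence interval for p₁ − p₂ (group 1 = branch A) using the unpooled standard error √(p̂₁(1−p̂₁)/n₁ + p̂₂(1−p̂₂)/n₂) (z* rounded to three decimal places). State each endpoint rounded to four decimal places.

p̂₁ = 0.52047, p̂₂ = 0.55793, so the observed difference is -0.03746.
SE = √(0.000364885 + 0.000751965) = √0.001116850 = 0.033419.
z* = 1.282 at the 80% level. Margin = 1.282·0.033419 = 0.04284.
So the interval runs from -0.0803 to 0.0054.

(-0.0803, 0.0054)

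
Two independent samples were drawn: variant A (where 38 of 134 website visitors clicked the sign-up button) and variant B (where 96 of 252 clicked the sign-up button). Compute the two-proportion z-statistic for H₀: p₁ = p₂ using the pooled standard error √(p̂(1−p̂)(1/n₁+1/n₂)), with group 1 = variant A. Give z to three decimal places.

z = -1.913

p̂₁ = 38/134 = 0.28358, p̂₂ = 96/252 = 0.38095.
Pooled p̂ = (38+96)/(134+252) = 134/386 = 0.34715.
Pooled SE = √[0.2266370·0.01143094] ≈ 0.050899.
z = (p̂₁ − p̂₂)/SE = (0.28358 − 0.38095)/0.050899 = -0.09737/0.050899 = -1.913.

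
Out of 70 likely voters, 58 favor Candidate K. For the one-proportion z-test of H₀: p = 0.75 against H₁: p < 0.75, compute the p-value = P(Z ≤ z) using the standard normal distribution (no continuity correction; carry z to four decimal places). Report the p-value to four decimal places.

The sample proportion is 58/70 = 0.82857.
Null standard error: √(0.75·0.25/70) = √0.002678571 = 0.051755.
Test statistic (full precision, shown to 4 dp): z = (58/70 − 0.75)/SE₀ ≈ 1.5181.
From the standard normal, P(Z ≤ z) = 0.9355.

p-value = 0.9355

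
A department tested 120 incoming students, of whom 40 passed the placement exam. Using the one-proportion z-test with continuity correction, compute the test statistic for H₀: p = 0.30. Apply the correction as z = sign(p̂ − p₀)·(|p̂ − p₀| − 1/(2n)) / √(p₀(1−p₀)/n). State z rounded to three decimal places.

With x = 40 successes in n = 120, p̂ = 0.33333. p̂ − p₀ = 0.033333.
Continuity correction 1/(2n) = 1/240 = 0.004167.
Corrected numerator: |0.033333| − 0.004167 = 0.029166.
SE₀ = √(0.30·0.70/120) = 0.041833.
z = (+)0.029166/0.041833 = 0.697.

z = 0.697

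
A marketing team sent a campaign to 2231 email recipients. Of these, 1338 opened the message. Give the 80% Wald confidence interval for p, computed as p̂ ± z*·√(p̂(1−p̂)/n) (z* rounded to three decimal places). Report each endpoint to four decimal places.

With x = 1338 successes in n = 2231, p̂ = 0.59973.
SE = √(p̂(1−p̂)/n) = √(0.240054/2231) = 0.010373.
The 80% critical value is z* = 1.282.
Margin = 1.282·0.010373 = 0.01330.
So the interval runs from 0.5864 to 0.6130.

(0.5864, 0.6130)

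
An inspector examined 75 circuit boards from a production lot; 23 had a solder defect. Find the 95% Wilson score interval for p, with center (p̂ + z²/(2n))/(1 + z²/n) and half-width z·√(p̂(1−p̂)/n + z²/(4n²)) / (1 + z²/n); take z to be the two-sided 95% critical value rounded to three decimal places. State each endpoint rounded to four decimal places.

p̂ = 23/75 = 0.30667; z = 1.960, so z² = 3.841600.
1 + z²/n = 1.051221.
Adjusted center: (0.30667 + z²/(2n))/1.051221 = 0.31609.
Radicand: p̂(1−p̂)/n + z²/(4n²) = 0.002834963 + 0.000170738 = 0.003005701.
Half-width = z·√(radicand)/denom = 1.960·0.054824/1.051221 = 0.10222.
CI: 0.31609 ± 0.10222 = (0.2139, 0.4183).

(0.2139, 0.4183)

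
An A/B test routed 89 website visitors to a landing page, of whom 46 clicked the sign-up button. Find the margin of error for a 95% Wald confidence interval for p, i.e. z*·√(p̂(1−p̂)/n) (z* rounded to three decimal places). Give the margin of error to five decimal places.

Sample proportion p̂ = 46/89 = 0.51685.
SE(p̂) = √(0.51685·0.48315/89) = 0.052970.
The 95% critical value is z* = 1.960.
So ME = 0.10382.

ME = 0.10382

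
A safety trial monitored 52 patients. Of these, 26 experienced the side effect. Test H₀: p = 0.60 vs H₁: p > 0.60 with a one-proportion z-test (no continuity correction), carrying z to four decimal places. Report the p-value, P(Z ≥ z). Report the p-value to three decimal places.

p̂ = 26/52 = 0.50000.
Under H₀, SE = √(p₀(1−p₀)/n) = √(0.60·0.40/52) = √0.004615385 = 0.067937.
Test statistic (full precision, shown to 4 dp): z = (26/52 − 0.60)/SE₀ ≈ -1.4720.
From the standard normal, P(Z ≥ z) = 0.929.

p-value = 0.929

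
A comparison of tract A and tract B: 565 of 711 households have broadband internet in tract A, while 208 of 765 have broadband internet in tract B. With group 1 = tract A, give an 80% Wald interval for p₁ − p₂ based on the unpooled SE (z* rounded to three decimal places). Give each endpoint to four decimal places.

p̂₁ = 0.79466, p̂₂ = 0.27190, so the observed difference is 0.52276.
Unpooled SE = √(p̂₁(1−p̂₁)/n₁ + p̂₂(1−p̂₂)/n₂) = √(0.000229505 + 0.000258782) = 0.022097.
For 80% confidence, z* = 1.282. Margin = 1.282·0.022097 = 0.02833.
Interval: 0.52276 ± 0.02833 → (0.4944, 0.5511).

(0.4944, 0.5511)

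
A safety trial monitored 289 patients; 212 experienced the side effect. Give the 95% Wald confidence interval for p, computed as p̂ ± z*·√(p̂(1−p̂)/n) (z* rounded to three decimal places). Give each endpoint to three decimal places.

(0.683, 0.785)

The sample proportion is 212/289 = 0.73356.
SE = √(p̂(1−p̂)/n) = √(0.195448/289) = 0.026006.
For 95% confidence, z* = 1.960.
Margin of error: 1.960 × 0.026006 = 0.05097.
Interval: 0.73356 ± 0.05097 → (0.683, 0.785).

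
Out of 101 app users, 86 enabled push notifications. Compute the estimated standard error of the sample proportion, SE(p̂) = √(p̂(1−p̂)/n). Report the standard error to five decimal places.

Sample proportion p̂ = 86/101 = 0.85149.
p̂(1−p̂) = 0.85149·0.14851 = 0.126455.
Dividing by n and taking the root: √0.001252030 = 0.03538.

SE = 0.03538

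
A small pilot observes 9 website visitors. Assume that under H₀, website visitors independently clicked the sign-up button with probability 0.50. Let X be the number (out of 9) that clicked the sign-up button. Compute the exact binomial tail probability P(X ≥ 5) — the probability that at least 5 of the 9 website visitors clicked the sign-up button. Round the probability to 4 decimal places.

P = 0.5000

X ~ Binomial(n=9, p=0.50).
P(X ≥ 5) = Σ_{j=5}^{9} C(9,j)·0.50^j·0.50^{9−j}.
= 0.246094 + 0.164062 + 0.070312 + 0.017578 + 0.001953 = 0.5000.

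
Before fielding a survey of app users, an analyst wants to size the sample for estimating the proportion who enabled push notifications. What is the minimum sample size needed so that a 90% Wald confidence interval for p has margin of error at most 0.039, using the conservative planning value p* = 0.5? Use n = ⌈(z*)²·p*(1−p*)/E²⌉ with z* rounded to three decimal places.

n = 445

z* = 1.645 at the 90% level.
p*(1−p*) = 0.2500.
(z*)²·p*(1−p*)/E² = 2.706025·0.2500/0.001521 = 444.777.
⌈444.777⌉ = 445.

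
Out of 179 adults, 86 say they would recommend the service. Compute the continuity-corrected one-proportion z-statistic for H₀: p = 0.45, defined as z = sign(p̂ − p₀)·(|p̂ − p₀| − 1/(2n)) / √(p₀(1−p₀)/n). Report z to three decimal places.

With x = 86 successes in n = 179, p̂ = 0.48045. p̂ − p₀ = 0.030447.
1/(2n) = 0.002793.
Corrected numerator: |0.030447| − 0.002793 = 0.027654.
Null standard error: √(0.45·0.55/179) = √0.001382682 = 0.037184.
z = (+)0.027654/0.037184 = 0.744.

z = 0.744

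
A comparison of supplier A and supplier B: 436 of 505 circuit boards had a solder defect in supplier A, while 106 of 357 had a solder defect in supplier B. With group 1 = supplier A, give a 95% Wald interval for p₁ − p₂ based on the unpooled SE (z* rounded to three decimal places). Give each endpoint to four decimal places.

p̂₁ = 0.86337, p̂₂ = 0.29692, so the observed difference is 0.56645.
Unpooled SE = √(p̂₁(1−p̂₁)/n₁ + p̂₂(1−p̂₂)/n₂) = √(0.000233594 + 0.000584756) = 0.028607.
The 95% critical value is z* = 1.960. Margin of error = 0.05607.
Interval: 0.56645 ± 0.05607 → (0.5104, 0.6225).

(0.5104, 0.6225)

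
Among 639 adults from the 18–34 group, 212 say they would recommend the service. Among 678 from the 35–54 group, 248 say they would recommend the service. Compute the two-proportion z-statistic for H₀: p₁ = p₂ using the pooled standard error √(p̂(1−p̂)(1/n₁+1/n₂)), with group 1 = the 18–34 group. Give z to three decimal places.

Sample proportions: p̂₁ = 212/639 = 0.33177 and p̂₂ = 248/678 = 0.36578.
Pooled p̂ = (212+248)/(639+678) = 460/1317 = 0.34928.
SE = √[p̂(1−p̂)(1/n₁+1/n₂)] = √[0.34928·0.65072·(1/639+1/678)] ≈ 0.026285.
z = (p̂₁ − p̂₂)/SE = (0.33177 − 0.36578)/0.026285 = -0.03401/0.026285 = -1.294.

z = -1.294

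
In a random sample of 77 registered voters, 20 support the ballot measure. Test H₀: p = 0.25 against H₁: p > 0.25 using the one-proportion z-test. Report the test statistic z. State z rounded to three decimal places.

The sample proportion is 20/77 = 0.25974.
Under H₀, SE = √(p₀(1−p₀)/n) = √(0.25·0.75/77) = √0.002435065 = 0.049346.
z = (0.25974 − 0.25)/0.049346 = 0.00974/0.049346 = 0.197.

z = 0.197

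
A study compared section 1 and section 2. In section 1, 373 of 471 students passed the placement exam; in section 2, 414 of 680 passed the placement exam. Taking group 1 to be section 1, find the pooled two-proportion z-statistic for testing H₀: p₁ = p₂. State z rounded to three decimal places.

Sample proportions: p̂₁ = 373/471 = 0.79193 and p̂₂ = 414/680 = 0.60882.
Pooling: p̂ = 787/1151 = 0.68375.
SE = √[p̂(1−p̂)(1/n₁+1/n₂)] = √[0.68375·0.31625·(1/471+1/680)] ≈ 0.027876.
z = 0.18311/0.027876 = 6.569.

z = 6.569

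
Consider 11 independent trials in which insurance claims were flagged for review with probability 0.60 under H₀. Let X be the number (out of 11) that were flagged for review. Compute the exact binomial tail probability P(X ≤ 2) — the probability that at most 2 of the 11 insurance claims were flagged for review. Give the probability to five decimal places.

P = 0.00592

X is binomial with n = 11 and p = 0.60.
P(X ≤ 2) = C(11,0)·0.60^0·0.40^11 + C(11,1)·0.60^1·0.40^10 + C(11,2)·0.60^2·0.40^9.
= 0.000042 + 0.000692 + 0.005190 = 0.00592.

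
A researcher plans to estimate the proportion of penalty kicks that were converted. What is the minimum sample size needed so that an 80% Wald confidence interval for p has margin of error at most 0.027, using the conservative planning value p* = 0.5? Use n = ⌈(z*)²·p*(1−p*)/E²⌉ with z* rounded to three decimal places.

n = 564

For 80% confidence, z* = 1.282.
p*(1−p*) = 0.50·0.50 = 0.2500.
(z*)²·p*(1−p*)/E² = 1.643524·0.2500/0.000729 = 563.623.
⌈563.623⌉ = 564.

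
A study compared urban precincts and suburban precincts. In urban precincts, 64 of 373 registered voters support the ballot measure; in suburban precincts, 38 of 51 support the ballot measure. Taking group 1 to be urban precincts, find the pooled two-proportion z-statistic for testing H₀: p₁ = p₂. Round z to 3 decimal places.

z = -8.988

p̂₁ = 64/373 = 0.17158, p̂₂ = 38/51 = 0.74510.
Pooling: p̂ = 102/424 = 0.24057.
SE = √[p̂(1−p̂)(1/n₁+1/n₂)] = √[0.24057·0.75943·(1/373+1/51)] ≈ 0.063812.
z = -0.57352/0.063812 = -8.988.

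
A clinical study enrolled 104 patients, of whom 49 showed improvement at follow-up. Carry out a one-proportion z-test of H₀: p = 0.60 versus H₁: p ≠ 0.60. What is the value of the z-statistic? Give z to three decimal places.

With x = 49 successes in n = 104, p̂ = 0.47115.
SE₀ = √(0.60·0.40/104) = 0.048038.
z = (p̂ − p₀)/SE = (0.47115 − 0.60)/0.048038 = -2.682.

z = -2.682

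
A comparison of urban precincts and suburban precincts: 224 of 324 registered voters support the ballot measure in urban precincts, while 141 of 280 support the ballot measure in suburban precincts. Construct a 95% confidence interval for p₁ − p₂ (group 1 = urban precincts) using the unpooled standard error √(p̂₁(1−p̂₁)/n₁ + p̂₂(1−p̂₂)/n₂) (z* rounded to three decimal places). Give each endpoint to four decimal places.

p̂₁ = 224/324 = 0.69136, p̂₂ = 141/280 = 0.50357; p̂₁ − p̂₂ = 0.18779.
Unpooled SE = √(p̂₁(1−p̂₁)/n₁ + p̂₂(1−p̂₂)/n₂) = √(0.000658587 + 0.000892812) = 0.039388.
z* = 1.960 at the 95% level. Margin of error = 0.07720.
CI: 0.18779 ± 0.07720 = (0.1106, 0.2650).

(0.1106, 0.2650)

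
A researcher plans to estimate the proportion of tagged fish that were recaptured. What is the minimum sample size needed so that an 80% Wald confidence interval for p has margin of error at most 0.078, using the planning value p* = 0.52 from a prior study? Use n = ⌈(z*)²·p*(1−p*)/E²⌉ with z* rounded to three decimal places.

The 80% critical value is z* = 1.282.
p*(1−p*) = 0.52·0.48 = 0.2496.
Required n before rounding: 1.643524 × 0.2496 / 0.078² = 67.427.
⌈67.427⌉ = 68.

n = 68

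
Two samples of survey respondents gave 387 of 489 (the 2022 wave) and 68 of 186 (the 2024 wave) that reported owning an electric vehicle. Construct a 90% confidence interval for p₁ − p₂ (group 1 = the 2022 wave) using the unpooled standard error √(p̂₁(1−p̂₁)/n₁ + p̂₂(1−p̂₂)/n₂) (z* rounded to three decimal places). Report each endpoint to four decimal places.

(0.3603, 0.4913)

p̂₁ = 387/489 = 0.79141, p̂₂ = 68/186 = 0.36559; p̂₁ − p̂₂ = 0.42582.
Unpooled SE = √(p̂₁(1−p̂₁)/n₁ + p̂₂(1−p̂₂)/n₂) = √(0.000337586 + 0.001246959) = 0.039806.
The 90% critical value is z* = 1.645. Margin of error = 0.06548.
CI: 0.42582 ± 0.06548 = (0.3603, 0.4913).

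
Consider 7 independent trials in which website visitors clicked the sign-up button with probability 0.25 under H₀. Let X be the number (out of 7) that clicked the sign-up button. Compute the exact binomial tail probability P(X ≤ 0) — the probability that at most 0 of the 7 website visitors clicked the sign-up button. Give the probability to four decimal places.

P = 0.1335

X is binomial with n = 7 and p = 0.25.
P(X ≤ 0) = C(7,0)·0.25^0·0.75^7.
= 0.133484 = 0.1335.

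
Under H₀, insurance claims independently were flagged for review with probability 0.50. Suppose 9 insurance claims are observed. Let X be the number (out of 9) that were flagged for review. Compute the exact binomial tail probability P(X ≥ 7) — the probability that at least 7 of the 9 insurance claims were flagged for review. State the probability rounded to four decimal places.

X is binomial with n = 9 and p = 0.50.
P(X ≥ 7) = C(9,7)·0.50^7·0.50^2 + C(9,8)·0.50^8·0.50^1 + C(9,9)·0.50^9·0.50^0.
= 0.070312 + 0.017578 + 0.001953 = 0.0898.

P = 0.0898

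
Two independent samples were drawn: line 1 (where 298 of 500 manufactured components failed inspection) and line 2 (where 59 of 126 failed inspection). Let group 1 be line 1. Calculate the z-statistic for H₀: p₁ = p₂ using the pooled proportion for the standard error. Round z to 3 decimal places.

z = 2.589

Sample proportions: p̂₁ = 298/500 = 0.59600 and p̂₂ = 59/126 = 0.46825.
Pooled p̂ = (298+59)/(500+126) = 357/626 = 0.57029.
Pooled SE = √[0.2450597·0.00993651] ≈ 0.049346.
z = 0.12775/0.049346 = 2.589.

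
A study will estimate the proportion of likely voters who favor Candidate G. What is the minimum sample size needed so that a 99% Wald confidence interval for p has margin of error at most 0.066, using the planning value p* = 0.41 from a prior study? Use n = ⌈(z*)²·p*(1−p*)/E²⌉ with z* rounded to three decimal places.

For 99% confidence, z* = 2.576.
p*(1−p*) = 0.41·0.59 = 0.2419.
Required n before rounding: 6.635776 × 0.2419 / 0.066² = 368.502.
Rounding up, n = 369.

n = 369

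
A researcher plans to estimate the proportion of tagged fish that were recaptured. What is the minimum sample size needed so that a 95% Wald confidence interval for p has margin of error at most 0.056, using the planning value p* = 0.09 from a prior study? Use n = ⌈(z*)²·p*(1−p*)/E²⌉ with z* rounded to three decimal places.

n = 101

z* = 1.960 at the 95% level.
p*(1−p*) = 0.09·0.91 = 0.0819.
(z*)²·p*(1−p*)/E² = 3.841600·0.0819/0.003136 = 100.327.
⌈100.327⌉ = 101.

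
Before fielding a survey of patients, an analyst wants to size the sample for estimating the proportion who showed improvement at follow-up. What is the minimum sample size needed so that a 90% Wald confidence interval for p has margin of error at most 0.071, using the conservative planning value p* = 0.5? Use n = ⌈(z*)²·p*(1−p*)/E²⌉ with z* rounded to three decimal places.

For 90% confidence, z* = 1.645.
p*(1−p*) = 0.2500.
(z*)²·p*(1−p*)/E² = 2.706025·0.2500/0.005041 = 134.201.
Rounding up, n = 135.

n = 135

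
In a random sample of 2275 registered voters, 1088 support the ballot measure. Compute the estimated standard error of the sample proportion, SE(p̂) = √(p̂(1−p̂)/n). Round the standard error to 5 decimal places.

SE = 0.01047

The sample proportion is 1088/2275 = 0.47824.
p̂(1−p̂) = 0.47824·0.52176 = 0.249527.
Dividing by n and taking the root: √0.000109682 = 0.01047.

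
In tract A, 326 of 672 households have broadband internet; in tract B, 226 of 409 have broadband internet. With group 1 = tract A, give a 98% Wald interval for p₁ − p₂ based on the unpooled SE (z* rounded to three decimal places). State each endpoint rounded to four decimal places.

(-0.1401, 0.0052)

p̂₁ = 0.48512, p̂₂ = 0.55257, so the observed difference is -0.06745.
Unpooled SE = √(p̂₁(1−p̂₁)/n₁ + p̂₂(1−p̂₂)/n₂) = √(0.000371694 + 0.000604491) = 0.031244.
The 98% critical value is z* = 2.326. Margin = 2.326·0.031244 = 0.07267.
CI: -0.06745 ± 0.07267 = (-0.1401, 0.0052).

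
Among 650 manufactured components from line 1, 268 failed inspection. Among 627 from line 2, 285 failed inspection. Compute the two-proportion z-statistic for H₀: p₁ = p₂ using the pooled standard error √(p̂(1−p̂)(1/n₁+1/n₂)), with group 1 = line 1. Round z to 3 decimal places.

z = -1.523

p̂₁ = 268/650 = 0.41231, p̂₂ = 285/627 = 0.45455.
Pooled p̂ = (268+285)/(650+627) = 553/1277 = 0.43305.
SE = √[p̂(1−p̂)(1/n₁+1/n₂)] = √[0.43305·0.56695·(1/650+1/627)] ≈ 0.027736.
z = (p̂₁ − p̂₂)/SE = (0.41231 − 0.45455)/0.027736 = -0.04224/0.027736 = -1.523.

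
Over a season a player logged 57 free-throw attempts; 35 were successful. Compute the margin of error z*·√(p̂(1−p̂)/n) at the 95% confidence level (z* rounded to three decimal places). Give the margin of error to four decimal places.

p̂ = 35/57 = 0.61404.
Standard error of p̂: √(0.236996/57) = √0.004157825 = 0.064481.
The 95% critical value is z* = 1.960.
ME = 1.960·0.064481 = 0.1264.

ME = 0.1264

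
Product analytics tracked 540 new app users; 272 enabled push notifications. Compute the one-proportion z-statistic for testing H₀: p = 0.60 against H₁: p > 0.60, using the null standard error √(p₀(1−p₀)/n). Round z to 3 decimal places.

z = -4.568

The sample proportion is 272/540 = 0.50370.
Under H₀, SE = √(p₀(1−p₀)/n) = √(0.60·0.40/540) = √0.000444444 = 0.021082.
z = (p̂ − p₀)/SE = (0.50370 − 0.60)/0.021082 = -4.568.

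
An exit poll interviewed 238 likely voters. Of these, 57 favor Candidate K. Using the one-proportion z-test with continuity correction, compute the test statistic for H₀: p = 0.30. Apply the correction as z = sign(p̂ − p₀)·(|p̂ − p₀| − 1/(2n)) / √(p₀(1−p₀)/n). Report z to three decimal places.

p̂ = 57/238 = 0.23950. p̂ − p₀ = -0.060504.
Continuity correction 1/(2n) = 1/476 = 0.002101.
Corrected numerator: |-0.060504| − 0.002101 = 0.058403.
Under H₀, SE = √(p₀(1−p₀)/n) = √(0.30·0.70/238) = √0.000882353 = 0.029704.
z = −0.058403/0.029704 = -1.966.

z = -1.966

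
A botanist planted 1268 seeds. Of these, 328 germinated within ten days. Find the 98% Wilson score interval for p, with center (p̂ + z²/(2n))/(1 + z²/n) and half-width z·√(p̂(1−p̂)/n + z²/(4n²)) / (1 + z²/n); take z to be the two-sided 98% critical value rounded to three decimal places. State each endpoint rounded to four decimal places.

Here p̂ = 328/1268 = 0.25868 and z = 2.326 (z² = 5.410276).
Denominator 1 + z²/n = 1 + 5.410276/1268 = 1.004267.
Center = (0.25868 + 0.002133)/1.004267 = 0.25970.
Radicand: p̂(1−p̂)/n + z²/(4n²) = 0.000151232 + 0.000000841 = 0.000152073.
Half-width = z·√(radicand)/denom = 2.326·0.012332/1.004267 = 0.02856.
Interval: 0.25970 ± 0.02856 → (0.2311, 0.2883).

(0.2311, 0.2883)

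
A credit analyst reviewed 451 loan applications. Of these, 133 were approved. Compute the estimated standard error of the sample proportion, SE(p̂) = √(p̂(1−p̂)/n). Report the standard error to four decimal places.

p̂ = 133/451 = 0.29490.
p̂(1−p̂) = 0.29490·0.70510 = 0.207934.
SE = √(0.207934/451) = √0.000461051 = 0.0215.

SE = 0.0215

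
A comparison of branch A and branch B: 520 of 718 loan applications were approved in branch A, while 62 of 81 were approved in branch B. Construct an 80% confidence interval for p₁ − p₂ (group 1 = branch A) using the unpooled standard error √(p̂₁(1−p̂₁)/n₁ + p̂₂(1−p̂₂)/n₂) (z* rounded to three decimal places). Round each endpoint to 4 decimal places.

(-0.1052, 0.0228)

p̂₁ = 0.72423, p̂₂ = 0.76543, so the observed difference is -0.04120.
SE = √(0.000278160 + 0.002216615) = √0.002494775 = 0.049948.
z* = 1.282 at the 80% level. Margin = 1.282·0.049948 = 0.06403.
CI: -0.04120 ± 0.06403 = (-0.1052, 0.0228).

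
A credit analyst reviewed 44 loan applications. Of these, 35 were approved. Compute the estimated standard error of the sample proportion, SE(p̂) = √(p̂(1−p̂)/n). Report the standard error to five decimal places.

SE = 0.06081

With x = 35 successes in n = 44, p̂ = 0.79545.
p̂(1−p̂) = 0.162709.
SE = √(0.162709/44) = 0.06081.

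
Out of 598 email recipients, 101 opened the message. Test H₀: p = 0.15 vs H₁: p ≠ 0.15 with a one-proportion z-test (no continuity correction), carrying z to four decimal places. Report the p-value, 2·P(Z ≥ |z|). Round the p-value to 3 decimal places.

p-value = 0.196

Sample proportion p̂ = 101/598 = 0.16890.
SE₀ = √(0.15·0.85/598) = 0.014602.
z = (p̂ − p₀)/SE = (101/598 − 0.15)/0.014602 ≈ 1.2941.
p-value = 2·P(Z ≥ |z|) with z = 1.2941 → 0.196.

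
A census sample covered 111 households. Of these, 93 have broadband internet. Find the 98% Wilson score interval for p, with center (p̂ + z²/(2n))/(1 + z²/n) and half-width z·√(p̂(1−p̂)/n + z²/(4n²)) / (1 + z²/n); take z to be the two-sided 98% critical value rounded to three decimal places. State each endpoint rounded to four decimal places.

Here p̂ = 93/111 = 0.83784 and z = 2.326 (z² = 5.410276).
Denominator 1 + z²/n = 1 + 5.410276/111 = 1.048741.
Center = (0.83784 + 0.024371)/1.048741 = 0.82214.
Radicand: p̂(1−p̂)/n + z²/(4n²) = 0.001224014 + 0.000109778 = 0.001333792.
Half-width = z·√(radicand)/denom = 2.326·0.036521/1.048741 = 0.08100.
CI: 0.82214 ± 0.08100 = (0.7411, 0.9031).

(0.7411, 0.9031)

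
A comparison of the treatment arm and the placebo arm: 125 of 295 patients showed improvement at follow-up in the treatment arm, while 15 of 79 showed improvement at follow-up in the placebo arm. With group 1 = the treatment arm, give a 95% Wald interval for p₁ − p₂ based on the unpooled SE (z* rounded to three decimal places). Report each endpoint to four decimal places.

(0.1306, 0.3371)

p̂₁ = 125/295 = 0.42373, p̂₂ = 15/79 = 0.18987; p̂₁ − p̂₂ = 0.23386.
SE = √(0.000827738 + 0.001947108) = √0.002774846 = 0.052677.
The 95% critical value is z* = 1.960. Margin of error = 0.10325.
CI: 0.23386 ± 0.10325 = (0.1306, 0.3371).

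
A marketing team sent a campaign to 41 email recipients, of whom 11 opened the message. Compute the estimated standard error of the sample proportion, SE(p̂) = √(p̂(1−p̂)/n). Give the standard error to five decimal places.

p̂ = 11/41 = 0.26829.
p̂(1−p̂) = 0.196310.
SE = √(0.196310/41) = √0.004788049 = 0.06920.

SE = 0.06920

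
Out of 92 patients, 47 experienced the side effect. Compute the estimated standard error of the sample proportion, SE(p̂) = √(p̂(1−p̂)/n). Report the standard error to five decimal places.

The sample proportion is 47/92 = 0.51087.
p̂(1−p̂) = 0.249882.
SE = √(0.249882/92) = 0.05212.

SE = 0.05212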